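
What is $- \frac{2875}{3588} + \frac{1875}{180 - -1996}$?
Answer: $\frac{5125}{84864} \approx 0.060391$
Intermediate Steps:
$- \frac{2875}{3588} + \frac{1875}{180 - -1996} = \left(-2875\right) \frac{1}{3588} + \frac{1875}{180 + 1996} = - \frac{125}{156} + \frac{1875}{2176} = \frac{5125}{84864}$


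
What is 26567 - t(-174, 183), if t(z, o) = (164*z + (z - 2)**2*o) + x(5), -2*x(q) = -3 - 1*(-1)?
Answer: -5613506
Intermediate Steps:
x(q) = 1 (x(q) = -(-3 - 1*(-1))/2 = -(-3 + 1)/2 = -1/2*(-2) = 1)
t(z, o) = 1 + 164*z + o*(-2 + z)**2 (t(z, o) = (164*z + (z - 2)**2*o) + 1 = (164*z + (-2 + z)**2*o) + 1 = (164*z + o*(-2 + z)**2) + 1 = 1 + 164*z + o*(-2 + z)**2)
26567 - t(-174, 183) = 26567 - (1 + 164*(-174) + 183*(-2 - 174)**2) = 26567 - (1 - 28536 + 183*(-176)**2) = 26567 - (1 - 28536 + 183*30976) = 26567 - (1 - 28536 + 5668608) = 26567 - 1*5640073 = 26567 - 5640073 = -5613506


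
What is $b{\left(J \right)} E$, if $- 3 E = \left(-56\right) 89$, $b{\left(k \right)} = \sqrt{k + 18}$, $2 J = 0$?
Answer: $4984 \sqrt{2} \approx 7048.4$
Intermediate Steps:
$J = 0$ ($J = \frac{1}{2} \cdot 0 = 0$)
$b{\left(k \right)} = \sqrt{18 + k}$
$E = \frac{4984}{3}$ ($E = - \frac{\left(-56\right) 89}{3} = \left(- \frac{1}{3}\right) \left(-4984\right) = \frac{4984}{3} \approx 1661.3$)
$b{\left(J \right)} E = \sqrt{18 + 0} \cdot \frac{4984}{3} = \sqrt{18} \cdot \frac{4984}{3} = 3 \sqrt{2} \cdot \frac{4984}{3} = 4984 \sqrt{2}$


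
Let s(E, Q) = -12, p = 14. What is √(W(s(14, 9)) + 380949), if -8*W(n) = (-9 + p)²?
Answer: √6095134/4 ≈ 617.21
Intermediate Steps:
W(n) = -25/8 (W(n) = -(-9 + 14)²/8 = -⅛*5² = -⅛*25 = -25/8)
√(W(s(14, 9)) + 380949) = √(-25/8 + 380949) = √(3047567/8) = √6095134/4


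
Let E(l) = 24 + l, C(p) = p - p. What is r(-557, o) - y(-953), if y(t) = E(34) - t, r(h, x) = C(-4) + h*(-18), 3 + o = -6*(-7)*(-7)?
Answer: 9015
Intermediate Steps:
C(p) = 0
o = -297 (o = -3 - 6*(-7)*(-7) = -3 + 42*(-7) = -3 - 294 = -297)
r(h, x) = -18*h (r(h, x) = 0 + h*(-18) = 0 - 18*h = -18*h)
y(t) = 58 - t (y(t) = (24 + 34) - t = 58 - t)
r(-557, o) - y(-953) = -18*(-557) - (58 - 1*(-953)) = 10026 - (58 + 953) = 10026 - 1*1011 = 10026 - 1011 = 9015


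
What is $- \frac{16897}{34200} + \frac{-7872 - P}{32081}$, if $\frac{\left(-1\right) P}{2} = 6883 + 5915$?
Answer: $\frac{9155449}{156738600} \approx 0.058412$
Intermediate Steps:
$P = -25596$ ($P = - 2 \left(6883 + 5915\right) = \left(-2\right) 12798 = -25596$)
$- \frac{16897}{34200} + \frac{-7872 - P}{32081} = - \frac{16897}{34200} + \frac{-7872 - -25596}{32081} = \left(-16897\right) \frac{1}{34200} + \left(-7872 + 25596\right) \frac{1}{32081} = - \frac{16897}{34200} + 17724 \cdot \frac{1}{32081} = - \frac{16897}{34200} + \frac{2532}{4583} = \frac{9155449}{156738600}$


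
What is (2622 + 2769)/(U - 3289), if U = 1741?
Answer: -599/172 ≈ -3.4826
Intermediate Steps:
(2622 + 2769)/(U - 3289) = (2622 + 2769)/(1741 - 3289) = 5391/(-1548) = 5391*(-1/1548) = -599/172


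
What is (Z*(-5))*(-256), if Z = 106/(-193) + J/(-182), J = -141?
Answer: 5069440/17563 ≈ 288.64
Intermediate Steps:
Z = 7921/35126 (Z = 106/(-193) - 141/(-182) = 106*(-1/193) - 141*(-1/182) = -106/193 + 141/182 = 7921/35126 ≈ 0.22550)
(Z*(-5))*(-256) = ((7921/35126)*(-5))*(-256) = -39605/35126*(-256) = 5069440/17563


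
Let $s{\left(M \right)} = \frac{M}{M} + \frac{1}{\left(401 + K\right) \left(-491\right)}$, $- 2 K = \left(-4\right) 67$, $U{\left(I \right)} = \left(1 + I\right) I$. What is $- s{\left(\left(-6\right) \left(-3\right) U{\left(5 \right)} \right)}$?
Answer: $- \frac{262684}{262685} \approx -1.0$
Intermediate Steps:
$U{\left(I \right)} = I \left(1 + I\right)$
$K = 134$ ($K = - \frac{\left(-4\right) 67}{2} = \left(- \frac{1}{2}\right) \left(-268\right) = 134$)
$s{\left(M \right)} = \frac{262684}{262685}$ ($s{\left(M \right)} = \frac{M}{M} + \frac{1}{\left(401 + 134\right) \left(-491\right)} = 1 + \frac{1}{535} \left(- \frac{1}{491}\right) = 1 - \frac{1}{262685} = \frac{262684}{262685}$)
$- s{\left(\left(-6\right) \left(-3\right) U{\left(5 \right)} \right)} = \left(-1\right) \frac{262684}{262685} = - \frac{262684}{262685}$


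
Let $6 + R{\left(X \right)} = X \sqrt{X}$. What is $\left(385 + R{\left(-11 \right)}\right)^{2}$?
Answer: $142310 - 8338 i \sqrt{11} \approx 1.4231 \cdot 10^{5} - 27654.0 i$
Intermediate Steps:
$R{\left(X \right)} = -6 + X^{\frac{3}{2}}$ ($R{\left(X \right)} = -6 + X \sqrt{X} = -6 + X^{\frac{3}{2}}$)
$\left(385 + R{\left(-11 \right)}\right)^{2} = \left(385 - \left(6 - \left(-11\right)^{\frac{3}{2}}\right)\right)^{2} = \left(385 - \left(6 + 11 i \sqrt{11}\right)\right)^{2} = \left(379 - 11 i \sqrt{11}\right)^{2}$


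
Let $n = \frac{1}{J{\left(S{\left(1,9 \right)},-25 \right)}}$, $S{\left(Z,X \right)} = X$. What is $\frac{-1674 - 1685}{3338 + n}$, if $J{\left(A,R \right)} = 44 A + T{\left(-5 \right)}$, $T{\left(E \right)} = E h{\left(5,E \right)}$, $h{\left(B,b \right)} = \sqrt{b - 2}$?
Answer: $- \frac{1760238113086}{1749234671501} + \frac{16795 i \sqrt{7}}{1749234671501} \approx -1.0063 + 2.5403 \cdot 10^{-8} i$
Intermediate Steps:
$h{\left(B,b \right)} = \sqrt{-2 + b}$
$T{\left(E \right)} = E \sqrt{-2 + E}$
$J{\left(A,R \right)} = 44 A - 5 i \sqrt{7}$ ($J{\left(A,R \right)} = 44 A - 5 \sqrt{-2 - 5} = 44 A - 5 \sqrt{-7} = 44 A - 5 i \sqrt{7}$)
$n = \frac{1}{396 - 5 i \sqrt{7}}$ ($n = \frac{1}{44 \cdot 9 - 5 i \sqrt{7}} = \frac{1}{396 - 5 i \sqrt{7}} \approx 0.0025224 + 8.4264 \cdot 10^{-5} i$)
$\frac{-1674 - 1685}{3338 + n} = \frac{-1674 - 1685}{3338 + \left(\frac{396}{156991} + \frac{5 i \sqrt{7}}{156991}\right)} = - \frac{3359}{\frac{524036354}{156991} + \frac{5 i \sqrt{7}}{156991}}$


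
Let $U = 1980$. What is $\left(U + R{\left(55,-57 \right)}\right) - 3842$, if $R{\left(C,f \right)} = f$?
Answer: $-1919$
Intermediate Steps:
$\left(U + R{\left(55,-57 \right)}\right) - 3842 = \left(1980 - 57\right) - 3842 = 1923 - 3842 = -1919$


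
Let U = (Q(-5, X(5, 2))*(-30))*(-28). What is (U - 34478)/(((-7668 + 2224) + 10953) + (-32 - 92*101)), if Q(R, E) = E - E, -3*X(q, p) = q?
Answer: 34478/3815 ≈ 9.0375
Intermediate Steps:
X(q, p) = -q/3
Q(R, E) = 0
U = 0 (U = (0*(-30))*(-28) = 0*(-28) = 0)
(U - 34478)/(((-7668 + 2224) + 10953) + (-32 - 92*101)) = (0 - 34478)/(((-7668 + 2224) + 10953) + (-32 - 92*101)) = -34478/((-5444 + 10953) + (-32 - 9292)) = -34478/(5509 - 9324) = -34478/(-3815) = -34478*(-1/3815) = 34478/3815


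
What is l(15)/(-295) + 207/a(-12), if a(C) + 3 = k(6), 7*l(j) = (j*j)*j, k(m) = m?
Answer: 27822/413 ≈ 67.366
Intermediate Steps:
l(j) = j³/7 (l(j) = ((j*j)*j)/7 = (j²*j)/7 = j³/7)
a(C) = 3 (a(C) = -3 + 6 = 3)
l(15)/(-295) + 207/a(-12) = ((⅐)*15³)/(-295) + 207/3 = ((⅐)*3375)*(-1/295) + 207*(⅓) = (3375/7)*(-1/295) + 69 = -675/413 + 69 = 27822/413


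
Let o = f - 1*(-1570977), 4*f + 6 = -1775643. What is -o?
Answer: -4508259/4 ≈ -1.1271e+6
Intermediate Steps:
f = -1775649/4 (f = -3/2 + (¼)*(-1775643) = -3/2 - 1775643/4 = -1775649/4 ≈ -4.4391e+5)
o = 4508259/4 (o = -1775649/4 - 1*(-1570977) = -1775649/4 + 1570977 = 4508259/4 ≈ 1.1271e+6)
-o = -1*4508259/4 = -4508259/4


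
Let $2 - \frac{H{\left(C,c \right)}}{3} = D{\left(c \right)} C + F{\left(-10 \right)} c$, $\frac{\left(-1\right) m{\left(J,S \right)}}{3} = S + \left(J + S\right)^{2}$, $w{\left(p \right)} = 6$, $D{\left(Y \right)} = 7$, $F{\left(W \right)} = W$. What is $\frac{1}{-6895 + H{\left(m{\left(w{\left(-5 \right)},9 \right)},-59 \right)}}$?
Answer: $\frac{1}{6083} \approx 0.00016439$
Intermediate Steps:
$m{\left(J,S \right)} = - 3 S - 3 \left(J + S\right)^{2}$ ($m{\left(J,S \right)} = - 3 \left(S + \left(J + S\right)^{2}\right) = - 3 S - 3 \left(J + S\right)^{2}$)
$H{\left(C,c \right)} = 6 - 21 C + 30 c$ ($H{\left(C,c \right)} = 6 - 3 \left(7 C - 10 c\right) = 6 - 3 \left(- 10 c + 7 C\right) = 6 - \left(- 30 c + 21 C\right) = 6 - 21 C + 30 c$)
$\frac{1}{-6895 + H{\left(m{\left(w{\left(-5 \right)},9 \right)},-59 \right)}} = \frac{1}{-6895 + \left(6 - 21 \left(\left(-3\right) 9 - 3 \left(6 + 9\right)^{2}\right) + 30 \left(-59\right)\right)} = \frac{1}{-6895 - \left(1764 + 21 \left(-27 - 3 \cdot 15^{2}\right)\right)} = \frac{1}{-6895 - \left(1764 + 21 \left(-27 - 675\right)\right)} = \frac{1}{-6895 - -12978} = \frac{1}{-6895 + \left(6 + 14742 - 1770\right)} = \frac{1}{-6895 + 12978} = \frac{1}{6083}$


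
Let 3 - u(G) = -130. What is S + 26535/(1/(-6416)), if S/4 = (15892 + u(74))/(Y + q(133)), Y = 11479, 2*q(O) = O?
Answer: -3931209370760/23091 ≈ -1.7025e+8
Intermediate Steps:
q(O) = O/2
u(G) = 133 (u(G) = 3 - 1*(-130) = 3 + 130 = 133)
S = 128200/23091 (S = 4*((15892 + 133)/(11479 + (½)*133)) = 4*(16025/(11479 + 133/2)) = 4*(16025/(23091/2)) = 4*(16025*(2/23091)) = 4*(32050/23091) = 128200/23091 ≈ 5.5519)
S + 26535/(1/(-6416)) = 128200/23091 + 26535/(1/(-6416)) = 128200/23091 + 26535/(-1/6416) = 128200/23091 + 26535*(-6416) = 128200/23091 - 170248560 = -3931209370760/23091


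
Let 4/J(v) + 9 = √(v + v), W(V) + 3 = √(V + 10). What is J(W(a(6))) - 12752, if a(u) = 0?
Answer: -12752 - 4/(9 - √2*√(-3 + √10)) ≈ -12752.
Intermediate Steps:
W(V) = -3 + √(10 + V) (W(V) = -3 + √(V + 10) = -3 + √(10 + V))
J(v) = 4/(-9 + √2*√v) (J(v) = 4/(-9 + √(v + v)) = 4/(-9 + √(2*v)) = 4/(-9 + √2*√v))
J(W(a(6))) - 12752 = 4/(-9 + √2*√(-3 + √(10 + 0))) - 12752 = 4/(-9 + √2*√(-3 + √10)) - 12752 = -12752 + 4/(-9 + √2*√(-3 + √10))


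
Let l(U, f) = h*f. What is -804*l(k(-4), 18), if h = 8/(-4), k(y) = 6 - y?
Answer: 28944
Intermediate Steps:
h = -2 (h = 8*(-¼) = -2)
l(U, f) = -2*f
-804*l(k(-4), 18) = -(-1608)*18 = -804*(-36) = 28944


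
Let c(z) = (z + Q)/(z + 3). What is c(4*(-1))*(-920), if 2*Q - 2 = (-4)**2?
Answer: 4600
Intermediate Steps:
Q = 9 (Q = 1 + (1/2)*(-4)**2 = 1 + (1/2)*16 = 1 + 8 = 9)
c(z) = (9 + z)/(3 + z) (c(z) = (z + 9)/(z + 3) = (9 + z)/(3 + z))
c(4*(-1))*(-920) = ((9 + 4*(-1))/(3 + 4*(-1)))*(-920) = ((9 - 4)/(3 - 4))*(-920) = (5/(-1))*(-920) = -1*5*(-920) = -5*(-920) = 4600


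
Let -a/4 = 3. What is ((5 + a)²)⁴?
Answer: 5764801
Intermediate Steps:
a = -12 (a = -4*3 = -12)
((5 + a)²)⁴ = ((5 - 12)²)⁴ = ((-7)²)⁴ = 49⁴ = 5764801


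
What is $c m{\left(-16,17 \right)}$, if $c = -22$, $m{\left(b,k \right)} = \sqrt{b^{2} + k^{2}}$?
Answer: $- 22 \sqrt{545} \approx -513.59$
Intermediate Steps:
$c m{\left(-16,17 \right)} = - 22 \sqrt{\left(-16\right)^{2} + 17^{2}} = - 22 \sqrt{256 + 289} = - 22 \sqrt{545}$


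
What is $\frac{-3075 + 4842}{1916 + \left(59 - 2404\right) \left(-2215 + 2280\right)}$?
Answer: $- \frac{1767}{150509} \approx -0.01174$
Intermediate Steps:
$\frac{-3075 + 4842}{1916 + \left(59 - 2404\right) \left(-2215 + 2280\right)} = \frac{1767}{1916 - 152425} = \frac{1767}{-150509} = 1767 \left(- \frac{1}{150509}\right) = - \frac{1767}{150509}$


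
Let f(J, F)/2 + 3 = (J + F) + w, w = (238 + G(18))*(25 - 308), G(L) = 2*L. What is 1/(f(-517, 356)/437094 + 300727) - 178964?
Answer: -1306892682504865/7302545107 ≈ -1.7896e+5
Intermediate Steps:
w = -77542 (w = (238 + 2*18)*(25 - 308) = (238 + 36)*(-283) = 274*(-283) = -77542)
f(J, F) = -155090 + 2*F + 2*J (f(J, F) = -6 + 2*((J + F) - 77542) = -6 + 2*((F + J) - 77542) = -6 + 2*(-77542 + F + J) = -6 + (-155084 + 2*F + 2*J) = -155090 + 2*F + 2*J)
1/(f(-517, 356)/437094 + 300727) - 178964 = 1/((-155090 + 2*356 + 2*(-517))/437094 + 300727) - 178964 = 1/((-155090 + 712 - 1034)*(1/437094) + 300727) - 178964 = 1/(-155412*1/437094 + 300727) - 178964 = 1/(-8634/24283 + 300727) - 178964 = 1/(7302545107/24283) - 178964 = 24283/7302545107 - 178964 = -1306892682504865/7302545107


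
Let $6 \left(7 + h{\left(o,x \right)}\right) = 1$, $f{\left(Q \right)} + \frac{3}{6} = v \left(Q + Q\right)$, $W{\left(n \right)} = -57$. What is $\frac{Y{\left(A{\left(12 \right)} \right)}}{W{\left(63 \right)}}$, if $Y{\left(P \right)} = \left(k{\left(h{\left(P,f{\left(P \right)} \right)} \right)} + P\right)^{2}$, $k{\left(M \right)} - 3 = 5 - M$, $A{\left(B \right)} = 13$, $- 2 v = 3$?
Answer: $- \frac{27889}{2052} \approx -13.591$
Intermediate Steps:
$v = - \frac{3}{2}$ ($v = \left(- \frac{1}{2}\right) 3 = - \frac{3}{2} \approx -1.5$)
$f{\left(Q \right)} = - \frac{1}{2} - 3 Q$ ($f{\left(Q \right)} = - \frac{1}{2} - \frac{3 \left(Q + Q\right)}{2} = - \frac{1}{2} - \frac{3 \cdot 2 Q}{2} = - \frac{1}{2} - 3 Q$)
$h{\left(o,x \right)} = - \frac{41}{6}$ ($h{\left(o,x \right)} = -7 + \frac{1}{6} \cdot 1 = -7 + \frac{1}{6} = - \frac{41}{6}$)
$k{\left(M \right)} = 8 - M$ ($k{\left(M \right)} = 3 - \left(-5 + M\right) = 8 - M$)
$Y{\left(P \right)} = \left(\frac{89}{6} + P\right)^{2}$ ($Y{\left(P \right)} = \left(\left(8 - - \frac{41}{6}\right) + P\right)^{2} = \left(\left(8 + \frac{41}{6}\right) + P\right)^{2} = \left(\frac{89}{6} + P\right)^{2}$)
$\frac{Y{\left(A{\left(12 \right)} \right)}}{W{\left(63 \right)}} = \frac{\frac{1}{36} \left(89 + 6 \cdot 13\right)^{2}}{-57} = \frac{\left(89 + 78\right)^{2}}{36} \left(- \frac{1}{57}\right) = \frac{167^{2}}{36} \left(- \frac{1}{57}\right) = \frac{1}{36} \cdot 27889 \left(- \frac{1}{57}\right) = \frac{27889}{36} \left(- \frac{1}{57}\right) = - \frac{27889}{2052}$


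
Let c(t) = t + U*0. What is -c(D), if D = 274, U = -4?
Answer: -274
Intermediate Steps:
c(t) = t (c(t) = t - 4*0 = t + 0 = t)
-c(D) = -1*274 = -274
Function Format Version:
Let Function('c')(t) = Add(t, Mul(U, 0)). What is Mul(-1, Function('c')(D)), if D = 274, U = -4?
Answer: -274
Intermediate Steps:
Function('c')(t) = t (Function('c')(t) = Add(t, Mul(-4, 0)) = Add(t, 0) = t)
Mul(-1, Function('c')(D)) = Mul(-1, 274) = -274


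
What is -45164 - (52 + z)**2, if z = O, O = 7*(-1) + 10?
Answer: -48189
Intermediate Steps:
O = 3 (O = -7 + 10 = 3)
z = 3
-45164 - (52 + z)**2 = -45164 - (52 + 3)**2 = -45164 - 1*55**2 = -45164 - 1*3025 = -45164 - 3025 = -48189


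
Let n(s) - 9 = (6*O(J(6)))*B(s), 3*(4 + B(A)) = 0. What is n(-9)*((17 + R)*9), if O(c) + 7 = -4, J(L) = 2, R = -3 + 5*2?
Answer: 58968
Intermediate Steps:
R = 7 (R = -3 + 10 = 7)
B(A) = -4 (B(A) = -4 + (⅓)*0 = -4 + 0 = -4)
O(c) = -11 (O(c) = -7 - 4 = -11)
n(s) = 273 (n(s) = 9 + (6*(-11))*(-4) = 9 - 66*(-4) = 9 + 264 = 273)
n(-9)*((17 + R)*9) = 273*((17 + 7)*9) = 273*(24*9) = 273*216 = 58968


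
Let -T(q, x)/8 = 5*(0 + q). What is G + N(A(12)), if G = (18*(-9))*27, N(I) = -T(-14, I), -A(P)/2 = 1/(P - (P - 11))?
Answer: -4934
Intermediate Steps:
T(q, x) = -40*q (T(q, x) = -40*(0 + q) = -40*q)
A(P) = -2/11 (A(P) = -2/(P - (P - 11)) = -2/(P - (-11 + P)) = -2/(P + (11 - P)) = -2/11)
N(I) = -560 (N(I) = -(-40)*(-14) = -1*560 = -560)
G = -4374 (G = -162*27 = -4374)
G + N(A(12)) = -4374 - 560 = -4934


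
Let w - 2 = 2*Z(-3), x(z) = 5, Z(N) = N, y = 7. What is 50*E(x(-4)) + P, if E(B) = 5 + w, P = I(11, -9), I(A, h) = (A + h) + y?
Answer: 59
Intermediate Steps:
w = -4 (w = 2 + 2*(-3) = 2 - 6 = -4)
I(A, h) = 7 + A + h (I(A, h) = (A + h) + 7 = 7 + A + h)
P = 9 (P = 7 + 11 - 9 = 9)
E(B) = 1 (E(B) = 5 - 4 = 1)
50*E(x(-4)) + P = 50*1 + 9 = 50 + 9 = 59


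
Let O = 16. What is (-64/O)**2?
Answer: 16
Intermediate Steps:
(-64/O)**2 = (-64/16)**2 = (-64*1/16)**2 = (-4)**2 = 16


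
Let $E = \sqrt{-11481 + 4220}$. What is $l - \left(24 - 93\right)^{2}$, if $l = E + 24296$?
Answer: $19535 + i \sqrt{7261} \approx 19535.0 + 85.212 i$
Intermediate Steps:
$E = i \sqrt{7261}$ ($E = \sqrt{-7261} = i \sqrt{7261} \approx 85.212 i$)
$l = 24296 + i \sqrt{7261}$ ($l = i \sqrt{7261} + 24296 = 24296 + i \sqrt{7261} \approx 24296.0 + 85.212 i$)
$l - \left(24 - 93\right)^{2} = \left(24296 + i \sqrt{7261}\right) - \left(24 - 93\right)^{2} = \left(24296 + i \sqrt{7261}\right) - \left(-69\right)^{2} = \left(24296 + i \sqrt{7261}\right) - 4761 = 19535 + i \sqrt{7261}$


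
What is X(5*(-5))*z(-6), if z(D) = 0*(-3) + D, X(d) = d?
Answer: 150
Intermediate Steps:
z(D) = D (z(D) = 0 + D = D)
X(5*(-5))*z(-6) = (5*(-5))*(-6) = -25*(-6) = 150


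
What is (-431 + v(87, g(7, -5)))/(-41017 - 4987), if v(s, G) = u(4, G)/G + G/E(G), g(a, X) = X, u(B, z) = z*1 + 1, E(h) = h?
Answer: 1073/115010 ≈ 0.0093296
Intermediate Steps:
u(B, z) = 1 + z (u(B, z) = z + 1 = 1 + z)
v(s, G) = 1 + (1 + G)/G (v(s, G) = (1 + G)/G + G/G = (1 + G)/G + 1 = 1 + (1 + G)/G)
(-431 + v(87, g(7, -5)))/(-41017 - 4987) = (-431 + (2 + 1/(-5)))/(-41017 - 4987) = (-431 + (2 - ⅕))/(-46004) = (-431 + 9/5)*(-1/46004) = -2146/5*(-1/46004) = 1073/115010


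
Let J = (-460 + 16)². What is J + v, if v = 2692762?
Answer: 2889898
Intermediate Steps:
J = 197136 (J = (-444)² = 197136)
J + v = 197136 + 2692762 = 2889898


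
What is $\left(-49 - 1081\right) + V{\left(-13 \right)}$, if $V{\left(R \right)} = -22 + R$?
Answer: $-1165$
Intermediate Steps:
$\left(-49 - 1081\right) + V{\left(-13 \right)} = \left(-49 - 1081\right) - 35 = -1130 - 35 = -1165$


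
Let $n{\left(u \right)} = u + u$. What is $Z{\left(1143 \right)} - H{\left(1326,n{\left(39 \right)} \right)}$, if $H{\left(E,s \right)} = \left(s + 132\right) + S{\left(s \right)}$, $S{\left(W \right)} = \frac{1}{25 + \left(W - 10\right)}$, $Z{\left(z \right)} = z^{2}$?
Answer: $\frac{121480226}{93} \approx 1.3062 \cdot 10^{6}$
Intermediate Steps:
$n{\left(u \right)} = 2 u$
$S{\left(W \right)} = \frac{1}{15 + W}$ ($S{\left(W \right)} = \frac{1}{25 + \left(W - 10\right)} = \frac{1}{25 + \left(-10 + W\right)} = \frac{1}{15 + W}$)
$H{\left(E,s \right)} = 132 + s + \frac{1}{15 + s}$ ($H{\left(E,s \right)} = \left(s + 132\right) + \frac{1}{15 + s} = \left(132 + s\right) + \frac{1}{15 + s} = 132 + s + \frac{1}{15 + s}$)
$Z{\left(1143 \right)} - H{\left(1326,n{\left(39 \right)} \right)} = 1143^{2} - \frac{1 + \left(15 + 2 \cdot 39\right) \left(132 + 2 \cdot 39\right)}{15 + 2 \cdot 39} = 1306449 - \frac{1 + \left(15 + 78\right) \left(132 + 78\right)}{15 + 78} = 1306449 - \frac{1 + 93 \cdot 210}{93} = 1306449 - \frac{1 + 19530}{93} = 1306449 - \frac{1}{93} \cdot 19531 = 1306449 - \frac{19531}{93} = \frac{121480226}{93}$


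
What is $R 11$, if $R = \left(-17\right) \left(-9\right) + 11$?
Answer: $1804$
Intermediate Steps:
$R = 164$ ($R = 153 + 11 = 164$)
$R 11 = 164 \cdot 11 = 1804$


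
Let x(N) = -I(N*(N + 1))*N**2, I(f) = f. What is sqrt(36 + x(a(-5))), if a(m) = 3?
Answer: 6*I*sqrt(2) ≈ 8.4853*I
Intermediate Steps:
x(N) = -N**3*(1 + N) (x(N) = -N*(N + 1)*N**2 = -N*(1 + N)*N**2 = -N**3*(1 + N))
sqrt(36 + x(a(-5))) = sqrt(36 + 3**3*(-1 - 1*3)) = sqrt(36 + 27*(-1 - 3)) = sqrt(36 + 27*(-4)) = sqrt(36 - 108) = sqrt(-72) = 6*I*sqrt(2)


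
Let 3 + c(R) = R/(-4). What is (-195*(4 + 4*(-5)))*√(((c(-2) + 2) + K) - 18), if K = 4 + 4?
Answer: 1560*I*√42 ≈ 10110.0*I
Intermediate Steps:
c(R) = -3 - R/4 (c(R) = -3 + R/(-4) = -3 + R*(-¼) = -3 - R/4)
K = 8
(-195*(4 + 4*(-5)))*√(((c(-2) + 2) + K) - 18) = (-195*(4 + 4*(-5)))*√((((-3 - ¼*(-2)) + 2) + 8) - 18) = (-195*(4 - 20))*√((((-3 + ½) + 2) + 8) - 18) = (-195*(-16))*√(((-5/2 + 2) + 8) - 18) = (-39*(-80))*√((-½ + 8) - 18) = 3120*√(15/2 - 18) = 3120*√(-21/2) = 3120*(I*√42/2) = 1560*I*√42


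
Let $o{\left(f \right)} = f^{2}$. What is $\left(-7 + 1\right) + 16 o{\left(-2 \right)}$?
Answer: $58$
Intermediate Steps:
$\left(-7 + 1\right) + 16 o{\left(-2 \right)} = \left(-7 + 1\right) + 16 \left(-2\right)^{2} = -6 + 16 \cdot 4 = -6 + 64 = 58$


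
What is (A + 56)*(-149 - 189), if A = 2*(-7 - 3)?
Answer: -12168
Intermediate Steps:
A = -20 (A = 2*(-10) = -20)
(A + 56)*(-149 - 189) = (-20 + 56)*(-149 - 189) = 36*(-338) = -12168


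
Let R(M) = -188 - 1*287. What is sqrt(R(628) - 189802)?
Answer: I*sqrt(190277) ≈ 436.21*I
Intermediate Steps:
R(M) = -475 (R(M) = -188 - 287 = -475)
sqrt(R(628) - 189802) = sqrt(-475 - 189802) = sqrt(-190277) = I*sqrt(190277)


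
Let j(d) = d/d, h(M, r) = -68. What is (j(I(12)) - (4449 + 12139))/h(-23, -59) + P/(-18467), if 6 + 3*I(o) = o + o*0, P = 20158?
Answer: 304941385/1255756 ≈ 242.83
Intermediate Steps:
I(o) = -2 + o/3 (I(o) = -2 + (o + o*0)/3 = -2 + (o + 0)/3 = -2 + o/3)
j(d) = 1
(j(I(12)) - (4449 + 12139))/h(-23, -59) + P/(-18467) = (1 - (4449 + 12139))/(-68) + 20158/(-18467) = (1 - 1*16588)*(-1/68) + 20158*(-1/18467) = (1 - 16588)*(-1/68) - 20158/18467 = -16587*(-1/68) - 20158/18467 = 16587/68 - 20158/18467 = 304941385/1255756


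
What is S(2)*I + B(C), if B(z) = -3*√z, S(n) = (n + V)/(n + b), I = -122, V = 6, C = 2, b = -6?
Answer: 244 - 3*√2 ≈ 239.76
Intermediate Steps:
S(n) = (6 + n)/(-6 + n) (S(n) = (n + 6)/(n - 6) = (6 + n)/(-6 + n))
S(2)*I + B(C) = ((6 + 2)/(-6 + 2))*(-122) - 3*√2 = (8/(-4))*(-122) - 3*√2 = -¼*8*(-122) - 3*√2 = -2*(-122) - 3*√2 = 244 - 3*√2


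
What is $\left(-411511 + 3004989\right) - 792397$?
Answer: $1801081$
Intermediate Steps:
$\left(-411511 + 3004989\right) - 792397 = 2593478 - 792397 = 1801081$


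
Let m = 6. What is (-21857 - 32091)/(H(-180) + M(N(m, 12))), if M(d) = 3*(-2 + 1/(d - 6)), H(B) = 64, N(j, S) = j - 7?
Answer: -377636/403 ≈ -937.06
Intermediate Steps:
N(j, S) = -7 + j
M(d) = -6 + 3/(-6 + d) (M(d) = 3*(-2 + 1/(-6 + d)) = -6 + 3/(-6 + d))
(-21857 - 32091)/(H(-180) + M(N(m, 12))) = (-21857 - 32091)/(64 + 3*(13 - 2*(-7 + 6))/(-6 + (-7 + 6))) = -53948/(64 + 3*(13 - 2*(-1))/(-6 - 1)) = -53948/(64 + 3*(13 + 2)/(-7)) = -53948/(64 + 3*(-⅐)*15) = -53948/(64 - 45/7) = -53948/403/7 = -53948*7/403 = -377636/403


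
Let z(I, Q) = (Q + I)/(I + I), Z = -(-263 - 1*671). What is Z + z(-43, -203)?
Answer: 40285/43 ≈ 936.86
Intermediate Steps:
Z = 934 (Z = -(-263 - 671) = -1*(-934) = 934)
z(I, Q) = (I + Q)/(2*I) (z(I, Q) = (I + Q)/((2*I)) = (I + Q)*(1/(2*I)) = (I + Q)/(2*I))
Z + z(-43, -203) = 934 + (1/2)*(-43 - 203)/(-43) = 934 + (1/2)*(-1/43)*(-246) = 934 + 123/43 = 40285/43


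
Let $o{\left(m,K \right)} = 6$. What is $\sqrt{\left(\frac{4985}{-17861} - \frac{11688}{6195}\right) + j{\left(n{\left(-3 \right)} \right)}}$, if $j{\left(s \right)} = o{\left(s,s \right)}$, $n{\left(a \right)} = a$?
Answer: $\frac{\sqrt{5215889658241185}}{36882965} \approx 1.9581$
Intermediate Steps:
$j{\left(s \right)} = 6$
$\sqrt{\left(\frac{4985}{-17861} - \frac{11688}{6195}\right) + j{\left(n{\left(-3 \right)} \right)}} = \sqrt{\left(\frac{4985}{-17861} - \frac{11688}{6195}\right) + 6} = \sqrt{\left(4985 \left(- \frac{1}{17861}\right) - \frac{3896}{2065}\right) + 6} = \sqrt{\left(- \frac{4985}{17861} - \frac{3896}{2065}\right) + 6} = \sqrt{- \frac{79880481}{36882965} + 6} = \sqrt{\frac{141417309}{36882965}} = \frac{\sqrt{5215889658241185}}{36882965}$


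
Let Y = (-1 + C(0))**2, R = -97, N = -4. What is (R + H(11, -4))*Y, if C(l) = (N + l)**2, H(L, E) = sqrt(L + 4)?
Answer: -21825 + 225*sqrt(15) ≈ -20954.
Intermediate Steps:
H(L, E) = sqrt(4 + L)
C(l) = (-4 + l)**2
Y = 225 (Y = (-1 + (-4 + 0)**2)**2 = (-1 + (-4)**2)**2 = (-1 + 16)**2 = 15**2 = 225)
(R + H(11, -4))*Y = (-97 + sqrt(4 + 11))*225 = (-97 + sqrt(15))*225 = -21825 + 225*sqrt(15)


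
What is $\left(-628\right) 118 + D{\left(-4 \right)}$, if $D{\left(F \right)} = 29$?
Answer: $-74075$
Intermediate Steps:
$\left(-628\right) 118 + D{\left(-4 \right)} = \left(-628\right) 118 + 29 = -74104 + 29 = -74075$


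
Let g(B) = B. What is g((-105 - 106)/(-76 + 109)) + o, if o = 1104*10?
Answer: 364109/33 ≈ 11034.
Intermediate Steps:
o = 11040
g((-105 - 106)/(-76 + 109)) + o = (-105 - 106)/(-76 + 109) + 11040 = -211/33 + 11040 = 364109/33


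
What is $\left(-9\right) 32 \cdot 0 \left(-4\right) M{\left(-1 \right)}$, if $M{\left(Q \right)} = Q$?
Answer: $0$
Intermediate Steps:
$\left(-9\right) 32 \cdot 0 \left(-4\right) M{\left(-1 \right)} = \left(-9\right) 32 \cdot 0 \left(-4\right) \left(-1\right) = - 288 \cdot 0 \left(-1\right) = \left(-288\right) 0 = 0$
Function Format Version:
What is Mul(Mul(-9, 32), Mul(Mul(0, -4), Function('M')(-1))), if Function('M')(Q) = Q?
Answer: 0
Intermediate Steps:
Mul(Mul(-9, 32), Mul(Mul(0, -4), Function('M')(-1))) = Mul(Mul(-9, 32), Mul(Mul(0, -4), -1)) = Mul(-288, Mul(0, -1)) = Mul(-288, 0) = 0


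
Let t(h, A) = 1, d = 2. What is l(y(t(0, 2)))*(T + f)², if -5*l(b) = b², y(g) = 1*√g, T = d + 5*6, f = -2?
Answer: -180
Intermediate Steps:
T = 32 (T = 2 + 5*6 = 2 + 30 = 32)
y(g) = √g
l(b) = -b²/5
l(y(t(0, 2)))*(T + f)² = (-(√1)²/5)*(32 - 2)² = -⅕*1²*30² = -⅕*1*900 = -⅕*900 = -180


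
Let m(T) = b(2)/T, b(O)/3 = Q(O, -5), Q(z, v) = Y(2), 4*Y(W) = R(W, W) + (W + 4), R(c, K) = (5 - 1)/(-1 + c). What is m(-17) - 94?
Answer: -3211/34 ≈ -94.441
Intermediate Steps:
R(c, K) = 4/(-1 + c)
Y(W) = 1 + 1/(-1 + W) + W/4 (Y(W) = (4/(-1 + W) + (W + 4))/4 = (4/(-1 + W) + (4 + W))/4 = (4 + W + 4/(-1 + W))/4 = 1 + 1/(-1 + W) + W/4)
Q(z, v) = 5/2 (Q(z, v) = (1/4)*2*(3 + 2)/(-1 + 2) = (1/4)*2*5/1 = (1/4)*2*1*5 = 5/2)
b(O) = 15/2 (b(O) = 3*(5/2) = 15/2)
m(T) = 15/(2*T)
m(-17) - 94 = (15/2)/(-17) - 94 = (15/2)*(-1/17) - 94 = -15/34 - 94 = -3211/34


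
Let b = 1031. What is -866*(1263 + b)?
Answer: -1986604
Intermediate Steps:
-866*(1263 + b) = -866*(1263 + 1031) = -866*2294 = -1986604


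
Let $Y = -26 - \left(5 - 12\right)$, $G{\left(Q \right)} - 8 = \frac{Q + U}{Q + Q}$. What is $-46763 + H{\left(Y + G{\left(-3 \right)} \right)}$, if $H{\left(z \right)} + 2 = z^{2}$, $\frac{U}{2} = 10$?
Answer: $- \frac{1676651}{36} \approx -46574.0$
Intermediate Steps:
$U = 20$ ($U = 2 \cdot 10 = 20$)
$G{\left(Q \right)} = 8 + \frac{20 + Q}{2 Q}$ ($G{\left(Q \right)} = 8 + \frac{Q + 20}{Q + Q} = 8 + \frac{20 + Q}{2 Q}$)
$Y = -19$ ($Y = -26 - \left(5 - 12\right) = -26 - -7 = -26 + 7 = -19$)
$H{\left(z \right)} = -2 + z^{2}$
$-46763 + H{\left(Y + G{\left(-3 \right)} \right)} = -46763 - \left(2 - \left(-19 + \left(\frac{17}{2} + \frac{10}{-3}\right)\right)^{2}\right) = -46763 - \left(2 - \left(-19 + \left(\frac{17}{2} + 10 \left(- \frac{1}{3}\right)\right)\right)^{2}\right) = -46763 - \left(2 - \left(-19 + \left(\frac{17}{2} - \frac{10}{3}\right)\right)^{2}\right) = -46763 - \left(2 - \left(-19 + \frac{31}{6}\right)^{2}\right) = -46763 - \left(2 - \left(- \frac{83}{6}\right)^{2}\right) = -46763 + \left(-2 + \frac{6889}{36}\right) = -46763 + \frac{6817}{36} = - \frac{1676651}{36}$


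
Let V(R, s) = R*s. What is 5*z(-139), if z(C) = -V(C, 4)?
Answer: 2780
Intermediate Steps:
z(C) = -4*C (z(C) = -C*4 = -4*C)
5*z(-139) = 5*(-4*(-139)) = 5*556 = 2780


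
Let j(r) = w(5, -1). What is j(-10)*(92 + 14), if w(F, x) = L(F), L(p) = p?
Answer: 530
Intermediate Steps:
w(F, x) = F
j(r) = 5
j(-10)*(92 + 14) = 5*(92 + 14) = 5*106 = 530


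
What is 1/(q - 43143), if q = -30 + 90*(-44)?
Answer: -1/47133 ≈ -2.1217e-5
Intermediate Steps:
q = -3990 (q = -30 - 3960 = -3990)
1/(q - 43143) = 1/(-3990 - 43143) = 1/(-47133) = -1/47133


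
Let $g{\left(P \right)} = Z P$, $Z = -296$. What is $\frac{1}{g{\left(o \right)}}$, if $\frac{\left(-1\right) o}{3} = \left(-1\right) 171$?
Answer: $- \frac{1}{151848} \approx -6.5855 \cdot 10^{-6}$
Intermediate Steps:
$o = 513$ ($o = - 3 \left(\left(-1\right) 171\right) = \left(-3\right) \left(-171\right) = 513$)
$g{\left(P \right)} = - 296 P$
$\frac{1}{g{\left(o \right)}} = \frac{1}{\left(-296\right) 513} = \frac{1}{-151848} = - \frac{1}{151848}$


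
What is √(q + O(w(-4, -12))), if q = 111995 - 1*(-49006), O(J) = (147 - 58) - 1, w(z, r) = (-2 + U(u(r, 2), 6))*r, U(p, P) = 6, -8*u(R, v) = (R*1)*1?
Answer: √161089 ≈ 401.36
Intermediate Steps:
u(R, v) = -R/8 (u(R, v) = -R*1/8 = -R/8)
w(z, r) = 4*r (w(z, r) = (-2 + 6)*r = 4*r)
O(J) = 88 (O(J) = 89 - 1 = 88)
q = 161001 (q = 111995 + 49006 = 161001)
√(q + O(w(-4, -12))) = √(161001 + 88) = √161089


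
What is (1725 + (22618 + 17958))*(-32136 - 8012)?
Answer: -1698300548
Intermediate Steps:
(1725 + (22618 + 17958))*(-32136 - 8012) = (1725 + 40576)*(-40148) = 42301*(-40148) = -1698300548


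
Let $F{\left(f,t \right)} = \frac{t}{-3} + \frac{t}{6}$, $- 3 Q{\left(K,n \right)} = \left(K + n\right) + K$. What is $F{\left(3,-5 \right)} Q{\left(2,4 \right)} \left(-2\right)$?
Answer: $\frac{40}{9} \approx 4.4444$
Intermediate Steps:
$Q{\left(K,n \right)} = - \frac{2 K}{3} - \frac{n}{3}$ ($Q{\left(K,n \right)} = - \frac{\left(K + n\right) + K}{3} = - \frac{n + 2 K}{3} = - \frac{2 K}{3} - \frac{n}{3}$)
$F{\left(f,t \right)} = - \frac{t}{6}$ ($F{\left(f,t \right)} = t \left(- \frac{1}{3}\right) + t \frac{1}{6} = - \frac{t}{3} + \frac{t}{6} = - \frac{t}{6}$)
$F{\left(3,-5 \right)} Q{\left(2,4 \right)} \left(-2\right) = \left(- \frac{1}{6}\right) \left(-5\right) \left(\left(- \frac{2}{3}\right) 2 - \frac{4}{3}\right) \left(-2\right) = \frac{5 \left(- \frac{4}{3} - \frac{4}{3}\right)}{6} \left(-2\right) = \frac{5}{6} \left(- \frac{8}{3}\right) \left(-2\right) = \left(- \frac{20}{9}\right) \left(-2\right) = \frac{40}{9}$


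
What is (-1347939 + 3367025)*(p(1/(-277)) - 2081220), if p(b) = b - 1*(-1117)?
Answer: -1163374198321752/277 ≈ -4.1999e+12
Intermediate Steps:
p(b) = 1117 + b (p(b) = b + 1117 = 1117 + b)
(-1347939 + 3367025)*(p(1/(-277)) - 2081220) = (-1347939 + 3367025)*((1117 + 1/(-277)) - 2081220) = 2019086*((1117 - 1/277) - 2081220) = 2019086*(309408/277 - 2081220) = 2019086*(-576188532/277) = -1163374198321752/277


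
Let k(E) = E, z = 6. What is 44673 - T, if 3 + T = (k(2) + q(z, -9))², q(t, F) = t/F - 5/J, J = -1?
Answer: 401723/9 ≈ 44636.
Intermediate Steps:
q(t, F) = 5 + t/F (q(t, F) = t/F - 5/(-1) = t/F - 5*(-1) = t/F + 5 = 5 + t/F)
T = 334/9 (T = -3 + (2 + (5 + 6/(-9)))² = -3 + (2 + (5 + 6*(-⅑)))² = -3 + (2 + (5 - ⅔))² = -3 + (2 + 13/3)² = -3 + (19/3)² = -3 + 361/9 = 334/9 ≈ 37.111)
44673 - T = 44673 - 1*334/9 = 44673 - 334/9 = 401723/9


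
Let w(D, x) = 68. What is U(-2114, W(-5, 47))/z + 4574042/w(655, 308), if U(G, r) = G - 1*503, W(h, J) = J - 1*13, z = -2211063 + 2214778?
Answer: 8496194037/126310 ≈ 67265.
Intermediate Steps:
z = 3715
W(h, J) = -13 + J (W(h, J) = J - 13 = -13 + J)
U(G, r) = -503 + G (U(G, r) = G - 503 = -503 + G)
U(-2114, W(-5, 47))/z + 4574042/w(655, 308) = (-503 - 2114)/3715 + 4574042/68 = -2617*1/3715 + 4574042*(1/68) = -2617/3715 + 2287021/34 = 8496194037/126310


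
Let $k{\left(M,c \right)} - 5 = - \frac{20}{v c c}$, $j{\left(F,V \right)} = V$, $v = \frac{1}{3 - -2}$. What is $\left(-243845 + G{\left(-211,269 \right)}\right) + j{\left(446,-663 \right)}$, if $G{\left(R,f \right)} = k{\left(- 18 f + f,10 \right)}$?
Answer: $-244504$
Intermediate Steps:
$v = \frac{1}{5}$ ($v = \frac{1}{3 + 2} = \frac{1}{5} \approx 0.2$)
$k{\left(M,c \right)} = 5 - \frac{100}{c^{2}}$ ($k{\left(M,c \right)} = 5 - \frac{20}{\frac{c}{5} c} = 5 - \frac{20}{\frac{1}{5} c^{2}} = 5 - 20 \frac{5}{c^{2}} = 5 - \frac{100}{c^{2}}$)
$G{\left(R,f \right)} = 4$ ($G{\left(R,f \right)} = 5 - \frac{100}{100} = 5 - 1 = 4$)
$\left(-243845 + G{\left(-211,269 \right)}\right) + j{\left(446,-663 \right)} = \left(-243845 + 4\right) - 663 = -243841 - 663 = -244504$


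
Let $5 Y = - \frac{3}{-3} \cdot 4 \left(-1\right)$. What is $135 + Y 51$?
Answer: $\frac{471}{5} \approx 94.2$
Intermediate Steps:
$Y = - \frac{4}{5}$ ($Y = \frac{- \frac{3}{-3} \cdot 4 \left(-1\right)}{5} = \frac{\left(-3\right) \left(- \frac{1}{3}\right) 4 \left(-1\right)}{5} = \frac{1 \cdot 4 \left(-1\right)}{5} = \frac{4 \left(-1\right)}{5} = \frac{1}{5} \left(-4\right) = - \frac{4}{5} \approx -0.8$)
$135 + Y 51 = 135 - \frac{204}{5} = \frac{471}{5}$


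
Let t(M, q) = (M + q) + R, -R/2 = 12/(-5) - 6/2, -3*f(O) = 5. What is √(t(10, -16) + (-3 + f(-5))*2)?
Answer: 2*I*√255/15 ≈ 2.1292*I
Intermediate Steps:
f(O) = -5/3 (f(O) = -⅓*5 = -5/3)
R = 54/5 (R = -2*(12/(-5) - 6/2) = -2*(12*(-⅕) - 6*½) = -2*(-12/5 - 3) = -2*(-27/5) = 54/5 ≈ 10.800)
t(M, q) = 54/5 + M + q (t(M, q) = (M + q) + 54/5 = 54/5 + M + q)
√(t(10, -16) + (-3 + f(-5))*2) = √((54/5 + 10 - 16) + (-3 - 5/3)*2) = √(24/5 - 14/3*2) = √(24/5 - 28/3) = √(-68/15) = 2*I*√255/15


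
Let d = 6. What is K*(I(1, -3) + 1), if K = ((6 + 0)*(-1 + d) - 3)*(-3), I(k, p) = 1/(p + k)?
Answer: -81/2 ≈ -40.500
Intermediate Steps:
I(k, p) = 1/(k + p)
K = -81 (K = ((6 + 0)*(-1 + 6) - 3)*(-3) = (6*5 - 3)*(-3) = (30 - 3)*(-3) = 27*(-3) = -81)
K*(I(1, -3) + 1) = -81*(1/(1 - 3) + 1) = -81*(1/(-2) + 1) = -81*(-½ + 1) = -81*½ = -81/2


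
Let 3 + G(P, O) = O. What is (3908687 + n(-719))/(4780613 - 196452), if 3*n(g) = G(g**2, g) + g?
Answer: 11724620/13752483 ≈ 0.85255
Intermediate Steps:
G(P, O) = -3 + O
n(g) = -1 + 2*g/3 (n(g) = ((-3 + g) + g)/3 = (-3 + 2*g)/3 = -1 + 2*g/3)
(3908687 + n(-719))/(4780613 - 196452) = (3908687 + (-1 + (2/3)*(-719)))/(4780613 - 196452) = (3908687 + (-1 - 1438/3))/4584161 = (3908687 - 1441/3)*(1/4584161) = (11724620/3)*(1/4584161) = 11724620/13752483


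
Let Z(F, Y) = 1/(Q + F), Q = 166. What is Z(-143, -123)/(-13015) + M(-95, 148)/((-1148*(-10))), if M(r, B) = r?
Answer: -5689851/687296120 ≈ -0.0082786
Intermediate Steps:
Z(F, Y) = 1/(166 + F)
Z(-143, -123)/(-13015) + M(-95, 148)/((-1148*(-10))) = 1/((166 - 143)*(-13015)) - 95/((-1148*(-10))) = -1/13015/23 - 95/11480 = (1/23)*(-1/13015) - 95*1/11480 = -1/299345 - 19/2296 = -5689851/687296120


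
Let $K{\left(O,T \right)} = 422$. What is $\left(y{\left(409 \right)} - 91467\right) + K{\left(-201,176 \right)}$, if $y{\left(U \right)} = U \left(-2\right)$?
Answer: $-91863$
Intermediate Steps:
$y{\left(U \right)} = - 2 U$
$\left(y{\left(409 \right)} - 91467\right) + K{\left(-201,176 \right)} = \left(\left(-2\right) 409 - 91467\right) + 422 = \left(-818 - 91467\right) + 422 = -92285 + 422 = -91863$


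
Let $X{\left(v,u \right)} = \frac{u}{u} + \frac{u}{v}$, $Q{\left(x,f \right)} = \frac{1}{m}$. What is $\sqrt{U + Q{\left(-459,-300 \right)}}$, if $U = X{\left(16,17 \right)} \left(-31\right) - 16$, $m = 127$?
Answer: $\frac{i \sqrt{20626959}}{508} \approx 8.9403 i$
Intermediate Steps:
$Q{\left(x,f \right)} = \frac{1}{127}$
$X{\left(v,u \right)} = 1 + \frac{u}{v}$
$U = - \frac{1279}{16}$ ($U = \frac{17 + 16}{16} \left(-31\right) - 16 = \frac{1}{16} \cdot 33 \left(-31\right) - 16 = \frac{33}{16} \left(-31\right) - 16 = - \frac{1023}{16} - 16 = - \frac{1279}{16} \approx -79.938$)
$\sqrt{U + Q{\left(-459,-300 \right)}} = \sqrt{- \frac{1279}{16} + \frac{1}{127}} = \sqrt{- \frac{162417}{2032}} = \frac{i \sqrt{20626959}}{508}$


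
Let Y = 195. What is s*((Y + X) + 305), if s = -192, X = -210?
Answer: -55680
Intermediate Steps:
s*((Y + X) + 305) = -192*((195 - 210) + 305) = -192*(-15 + 305) = -192*290 = -55680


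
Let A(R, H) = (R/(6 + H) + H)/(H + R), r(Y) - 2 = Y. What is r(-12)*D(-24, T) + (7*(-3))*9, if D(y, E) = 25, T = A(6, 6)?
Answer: -439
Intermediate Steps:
r(Y) = 2 + Y
A(R, H) = (H + R/(6 + H))/(H + R)
T = 13/24 (T = (6 + 6**2 + 6*6)/(6**2 + 6*6 + 6*6 + 6*6) = (6 + 36 + 36)/(36 + 36 + 36 + 36) = 78/144 = (1/144)*78 = 13/24 ≈ 0.54167)
r(-12)*D(-24, T) + (7*(-3))*9 = (2 - 12)*25 + (7*(-3))*9 = -10*25 - 21*9 = -250 - 189 = -439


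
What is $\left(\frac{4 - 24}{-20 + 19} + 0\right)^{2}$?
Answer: $400$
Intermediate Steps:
$\left(\frac{4 - 24}{-20 + 19} + 0\right)^{2} = \left(- \frac{20}{-1} + 0\right)^{2} = \left(\left(-20\right) \left(-1\right) + 0\right)^{2} = \left(20 + 0\right)^{2} = 20^{2} = 400$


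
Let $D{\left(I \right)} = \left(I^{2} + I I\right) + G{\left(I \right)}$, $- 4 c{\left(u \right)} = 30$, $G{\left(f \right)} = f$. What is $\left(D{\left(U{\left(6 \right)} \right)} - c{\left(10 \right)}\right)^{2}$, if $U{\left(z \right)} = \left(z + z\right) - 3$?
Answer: $\frac{127449}{4} \approx 31862.0$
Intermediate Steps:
$c{\left(u \right)} = - \frac{15}{2}$ ($c{\left(u \right)} = \left(- \frac{1}{4}\right) 30 = - \frac{15}{2}$)
$U{\left(z \right)} = -3 + 2 z$ ($U{\left(z \right)} = 2 z - 3 = -3 + 2 z$)
$D{\left(I \right)} = I + 2 I^{2}$ ($D{\left(I \right)} = \left(I^{2} + I I\right) + I = \left(I^{2} + I^{2}\right) + I = 2 I^{2} + I = I + 2 I^{2}$)
$\left(D{\left(U{\left(6 \right)} \right)} - c{\left(10 \right)}\right)^{2} = \left(\left(-3 + 2 \cdot 6\right) \left(1 + 2 \left(-3 + 2 \cdot 6\right)\right) - - \frac{15}{2}\right)^{2} = \left(\left(-3 + 12\right) \left(1 + 2 \left(-3 + 12\right)\right) + \frac{15}{2}\right)^{2} = \left(9 \left(1 + 2 \cdot 9\right) + \frac{15}{2}\right)^{2} = \left(9 \left(1 + 18\right) + \frac{15}{2}\right)^{2} = \left(9 \cdot 19 + \frac{15}{2}\right)^{2} = \left(171 + \frac{15}{2}\right)^{2} = \left(\frac{357}{2}\right)^{2} = \frac{127449}{4}$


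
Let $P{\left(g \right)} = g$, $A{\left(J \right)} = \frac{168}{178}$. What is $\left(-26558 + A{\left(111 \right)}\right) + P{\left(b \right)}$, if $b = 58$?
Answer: $- \frac{2358416}{89} \approx -26499.0$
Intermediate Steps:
$A{\left(J \right)} = \frac{84}{89}$ ($A{\left(J \right)} = 168 \cdot \frac{1}{178} = \frac{84}{89}$)
$\left(-26558 + A{\left(111 \right)}\right) + P{\left(b \right)} = \left(-26558 + \frac{84}{89}\right) + 58 = - \frac{2363578}{89} + 58 = - \frac{2358416}{89}$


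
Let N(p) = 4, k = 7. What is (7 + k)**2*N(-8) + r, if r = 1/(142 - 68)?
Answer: 58017/74 ≈ 784.01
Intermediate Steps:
r = 1/74 ≈ 0.013514
(7 + k)**2*N(-8) + r = (7 + 7)**2*4 + 1/74 = 14**2*4 + 1/74 = 196*4 + 1/74 = 784 + 1/74 = 58017/74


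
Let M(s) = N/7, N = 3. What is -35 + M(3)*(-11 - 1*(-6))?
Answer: -260/7 ≈ -37.143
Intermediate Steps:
M(s) = 3/7
-35 + M(3)*(-11 - 1*(-6)) = -35 + 3*(-11 - 1*(-6))/7 = -35 + 3*(-11 + 6)/7 = -35 + (3/7)*(-5) = -35 - 15/7 = -260/7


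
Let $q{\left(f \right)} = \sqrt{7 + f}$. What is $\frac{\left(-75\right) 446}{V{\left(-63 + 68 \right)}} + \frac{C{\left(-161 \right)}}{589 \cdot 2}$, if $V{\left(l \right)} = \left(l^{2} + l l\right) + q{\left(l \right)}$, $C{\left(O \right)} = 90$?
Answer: $- \frac{246247635}{366358} + \frac{16725 \sqrt{3}}{622} \approx -625.58$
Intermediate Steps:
$V{\left(l \right)} = \sqrt{7 + l} + 2 l^{2}$ ($V{\left(l \right)} = \left(l^{2} + l l\right) + \sqrt{7 + l} = \left(l^{2} + l^{2}\right) + \sqrt{7 + l} = 2 l^{2} + \sqrt{7 + l} = \sqrt{7 + l} + 2 l^{2}$)
$\frac{\left(-75\right) 446}{V{\left(-63 + 68 \right)}} + \frac{C{\left(-161 \right)}}{589 \cdot 2} = \frac{\left(-75\right) 446}{\sqrt{7 + \left(-63 + 68\right)} + 2 \left(-63 + 68\right)^{2}} + \frac{90}{589 \cdot 2} = - \frac{33450}{\sqrt{7 + 5} + 2 \cdot 5^{2}} + \frac{90}{1178} = - \frac{33450}{\sqrt{12} + 2 \cdot 25} + 90 \cdot \frac{1}{1178} = - \frac{33450}{2 \sqrt{3} + 50} + \frac{45}{589} = - \frac{33450}{50 + 2 \sqrt{3}} + \frac{45}{589} = \frac{45}{589} - \frac{33450}{50 + 2 \sqrt{3}}$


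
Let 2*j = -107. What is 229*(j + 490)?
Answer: 199917/2 ≈ 99959.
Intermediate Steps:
j = -107/2 (j = (1/2)*(-107) = -107/2 ≈ -53.500)
229*(j + 490) = 229*(-107/2 + 490) = 229*(873/2) = 199917/2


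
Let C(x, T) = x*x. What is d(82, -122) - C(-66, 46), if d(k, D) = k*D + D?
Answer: -14482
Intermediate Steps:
d(k, D) = D + D*k (d(k, D) = D*k + D = D + D*k)
C(x, T) = x**2
d(82, -122) - C(-66, 46) = -122*(1 + 82) - 1*(-66)**2 = -122*83 - 1*4356 = -10126 - 4356 = -14482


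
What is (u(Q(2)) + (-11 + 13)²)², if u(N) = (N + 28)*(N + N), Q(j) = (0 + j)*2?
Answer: 67600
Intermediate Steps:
Q(j) = 2*j (Q(j) = j*2 = 2*j)
u(N) = 2*N*(28 + N) (u(N) = (28 + N)*(2*N) = 2*N*(28 + N))
(u(Q(2)) + (-11 + 13)²)² = (2*(2*2)*(28 + 2*2) + (-11 + 13)²)² = (2*4*(28 + 4) + 2²)² = (2*4*32 + 4)² = (256 + 4)² = 260² = 67600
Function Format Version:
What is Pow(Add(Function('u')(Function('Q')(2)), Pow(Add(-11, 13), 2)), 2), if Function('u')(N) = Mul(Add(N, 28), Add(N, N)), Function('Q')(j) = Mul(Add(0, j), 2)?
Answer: 67600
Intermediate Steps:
Function('Q')(j) = Mul(2, j) (Function('Q')(j) = Mul(j, 2) = Mul(2, j))
Function('u')(N) = Mul(2, N, Add(28, N)) (Function('u')(N) = Mul(Add(28, N), Mul(2, N)) = Mul(2, N, Add(28, N)))
Pow(Add(Function('u')(Function('Q')(2)), Pow(Add(-11, 13), 2)), 2) = Pow(Add(Mul(2, Mul(2, 2), Add(28, Mul(2, 2))), Pow(Add(-11, 13), 2)), 2) = Pow(Add(Mul(2, 4, Add(28, 4)), Pow(2, 2)), 2) = Pow(Add(Mul(2, 4, 32), 4), 2) = Pow(Add(256, 4), 2) = Pow(260, 2) = 67600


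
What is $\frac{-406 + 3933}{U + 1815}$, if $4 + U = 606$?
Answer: $\frac{3527}{2417} \approx 1.4592$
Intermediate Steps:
$U = 602$ ($U = -4 + 606 = 602$)
$\frac{-406 + 3933}{U + 1815} = \frac{-406 + 3933}{602 + 1815} = \frac{3527}{2417}$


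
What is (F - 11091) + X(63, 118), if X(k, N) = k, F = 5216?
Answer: -5812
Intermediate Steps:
(F - 11091) + X(63, 118) = (5216 - 11091) + 63 = -5875 + 63 = -5812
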